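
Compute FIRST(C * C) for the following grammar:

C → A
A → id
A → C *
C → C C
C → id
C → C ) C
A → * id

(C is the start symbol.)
FIRST sets of the non-terminals involved (from the grammar, by fixed-point iteration):
  FIRST(C) = { '*', 'id' }

To compute FIRST(C * C), process the symbols left to right:
Symbol C is a non-terminal. Add FIRST(C) \ {ε} = { '*', 'id' }
C is not nullable (ε ∉ FIRST(C)), so stop here.
FIRST(C * C) = { '*', 'id' }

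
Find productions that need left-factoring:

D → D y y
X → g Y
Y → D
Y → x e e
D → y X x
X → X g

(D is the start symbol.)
No, left-factoring is not needed

Left-factoring is needed when two productions for the same non-terminal
share a common prefix on the right-hand side.

Productions for D:
  D → D y y
  D → y X x
Productions for X:
  X → g Y
  X → X g
Productions for Y:
  Y → D
  Y → x e e

No common prefixes found.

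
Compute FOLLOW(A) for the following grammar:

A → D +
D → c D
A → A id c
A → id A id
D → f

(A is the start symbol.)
{ $, 'id' }

To compute FOLLOW(A), find every occurrence of A on a right-hand side N → α A β: add FIRST(β) \ {ε}, and if β is empty or nullable also add FOLLOW(N). Iterate to a fixed point.

A is the start symbol, so $ ∈ FOLLOW(A).
In A → A id c: A is followed by id c, add FIRST(id c) \ {ε} = { 'id' }
In A → id A id: A is followed by id, add FIRST(id) \ {ε} = { 'id' }

Taking the union: FOLLOW(A) = { $, 'id' }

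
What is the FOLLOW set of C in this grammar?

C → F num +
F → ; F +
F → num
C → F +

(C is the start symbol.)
To compute FOLLOW(C), find every occurrence of C on a right-hand side N → α C β: add FIRST(β) \ {ε}, and if β is empty or nullable also add FOLLOW(N). Iterate to a fixed point.

C is the start symbol, so $ ∈ FOLLOW(C).
C does not occur on any right-hand side.

Taking the union: FOLLOW(C) = { $ }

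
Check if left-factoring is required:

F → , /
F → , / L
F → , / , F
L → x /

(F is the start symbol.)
Yes, F has productions with common prefix ', /'

Left-factoring is needed when two productions for the same non-terminal
share a common prefix on the right-hand side.

Productions for F:
  F → , /
  F → , / L
  F → , / , F

Found common prefix ', /' in productions for F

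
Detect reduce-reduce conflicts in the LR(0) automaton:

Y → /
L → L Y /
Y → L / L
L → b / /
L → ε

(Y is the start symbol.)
Yes — I7: [L → .] vs [Y → / .]; I10: [L → .] vs [Y → L / L .]

A reduce-reduce conflict occurs when an LR(0) state has two complete items [A → α .] and [B → β .] — both call for a reduction, and with no lookahead the parser cannot choose between them.

Augment with Y' → Y and build the canonical LR(0) collection (I0 = CLOSURE({[Y' → . Y]}), then GOTO on every symbol after a dot until no new states appear). It has 11 states:
  I0: { [L → . L Y /], [L → . b / /], [L → .], [Y → . /], [Y → . L / L], [Y' → . Y] }  — shift, reduce
  I1: { [Y → / .] }  — reduce
  I2: { [L → . L Y /], [L → . b / /], [L → .], [L → L . Y /], [Y → . /], [Y → . L / L], [Y → L . / L] }  — shift, reduce
  I3: { [Y' → Y .] }  — accept
  I4: { [L → b . / /] }  — shift
  I5: { [L → b / . /] }  — shift
  I6: { [L → b / / .] }  — reduce
  I7: { [L → . L Y /], [L → . b / /], [L → .], [Y → / .], [Y → L / . L] }  — shift, 2 reduces
  I8: { [L → L Y . /] }  — shift
  I9: { [L → L Y / .] }  — reduce
  I10: { [L → . L Y /], [L → . b / /], [L → .], [L → L . Y /], [Y → . /], [Y → . L / L], [Y → L / L .] }  — shift, 2 reduces

I7 contains complete items [L → .], [Y → / .] — reduce-reduce conflict.
I10 contains complete items [L → .], [Y → L / L .] — reduce-reduce conflict.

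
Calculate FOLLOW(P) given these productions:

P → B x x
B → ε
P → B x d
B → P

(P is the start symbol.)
{ $, 'x' }

P is the start symbol, so $ ∈ FOLLOW(P).
In B → P: P is at the end, add FOLLOW(B)

The FOLLOW sets referred to above (computed the same way, to a fixed point):
  FOLLOW(B) = { 'x' }

Taking the union: FOLLOW(P) = { $, 'x' }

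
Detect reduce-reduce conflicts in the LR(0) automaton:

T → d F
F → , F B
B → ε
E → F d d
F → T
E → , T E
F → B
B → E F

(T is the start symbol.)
A reduce-reduce conflict occurs when an LR(0) state has two complete items [A → α .] and [B → β .] — both call for a reduction, and with no lookahead the parser cannot choose between them.

Augment with T' → T and build the canonical LR(0) collection (I0 = CLOSURE({[T' → . T]}), then GOTO on every symbol after a dot until no new states appear). It has 18 states:
  I0: { [T → . d F], [T' → . T] }  — shift
  I1: { [T' → T .] }  — accept
  I2: { [B → . E F], [B → .], [E → . , T E], [E → . F d d], [F → . , F B], [F → . B], [F → . T], [T → . d F], [T → d . F] }  — shift, reduce
  I3: { [B → . E F], [B → .], [E → , . T E], [E → . , T E], [E → . F d d], [F → , . F B], [F → . , F B], [F → . B], [F → . T], [T → . d F] }  — shift, reduce
  I4: { [F → B .] }  — reduce
  I5: { [B → . E F], [B → .], [B → E . F], [E → . , T E], [E → . F d d], [F → . , F B], [F → . B], [F → . T], [T → . d F] }  — shift, reduce
  I6: { [E → F . d d], [T → d F .] }  — shift, reduce
  I7: { [F → T .] }  — reduce
  I8: { [E → F d . d] }  — shift
  I9: { [E → F d d .] }  — reduce
  I10: { [B → E F .], [E → F . d d] }  — shift, reduce
  I11: { [B → . E F], [B → .], [E → . , T E], [E → . F d d], [E → F . d d], [F → , F . B], [F → . , F B], [F → . B], [F → . T], [T → . d F] }  — shift, reduce
  I12: { [B → . E F], [B → .], [E → , T . E], [E → . , T E], [E → . F d d], [F → . , F B], [F → . B], [F → . T], [F → T .], [T → . d F] }  — shift, 2 reduces
  I13: { [B → . E F], [B → .], [B → E . F], [E → , T E .], [E → . , T E], [E → . F d d], [F → . , F B], [F → . B], [F → . T], [T → . d F] }  — shift, 2 reduces
  I14: { [E → F . d d] }  — shift
  I15: { [F → , F B .], [F → B .] }  — 2 reduces
  I16: { [B → . E F], [B → .], [E → . , T E], [E → . F d d], [E → F d . d], [F → . , F B], [F → . B], [F → . T], [T → . d F], [T → d . F] }  — shift, reduce
  I17: { [B → . E F], [B → .], [E → . , T E], [E → . F d d], [E → F d d .], [F → . , F B], [F → . B], [F → . T], [T → . d F], [T → d . F] }  — shift, 2 reduces

I12 contains complete items [B → .], [F → T .] — reduce-reduce conflict.
I13 contains complete items [B → .], [E → , T E .] — reduce-reduce conflict.
I15 contains complete items [F → , F B .], [F → B .] — reduce-reduce conflict.
I17 contains complete items [B → .], [E → F d d .] — reduce-reduce conflict.

Answer: Yes — I12: [B → .] vs [F → T .]; I13: [B → .] vs [E → , T E .]; I15: [F → , F B .] vs [F → B .]; I17: [B → .] vs [E → F d d .]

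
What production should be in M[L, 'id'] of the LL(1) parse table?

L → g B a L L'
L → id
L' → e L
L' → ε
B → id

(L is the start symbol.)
L → id

To find M[L, 'id'], we find productions for L where 'id' is in the predict set (PREDICT(N → α) = (FIRST(α) \ {ε}) ∪ (FOLLOW(N) if α ⇒* ε)).

L → g B a L L': PREDICT = { 'g' }
L → id: PREDICT = { 'id' }
  'id' is in predict set, so this production goes in M[L, 'id']

M[L, 'id'] = L → id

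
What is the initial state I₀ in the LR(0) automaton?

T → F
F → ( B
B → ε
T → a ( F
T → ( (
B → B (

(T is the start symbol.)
{ [F → . ( B], [T → . ( (], [T → . F], [T → . a ( F], [T' → . T] }

First, augment the grammar with T' → T
I₀ = CLOSURE({ [T' → . T] }):
  [T' → . T] has the dot before T: add [T → . F], [T → . a ( F], [T → . ( (]
  [T → . F] has the dot before F: add [F → . ( B]
No further items can be added.

I₀ = { [F → . ( B], [T → . ( (], [T → . F], [T → . a ( F], [T' → . T] }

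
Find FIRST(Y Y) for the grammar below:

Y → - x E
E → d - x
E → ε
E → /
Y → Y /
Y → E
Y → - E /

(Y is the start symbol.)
FIRST sets of the non-terminals involved (from the grammar, by fixed-point iteration):
  FIRST(Y) = { '-', '/', 'd', ε }

To compute FIRST(Y Y), process the symbols left to right:
Symbol Y is a non-terminal. Add FIRST(Y) \ {ε} = { '-', '/', 'd' }
Y is nullable (ε ∈ FIRST(Y)), continue to the next symbol.
Symbol Y is a non-terminal. Add FIRST(Y) \ {ε} = { '-', '/', 'd' }
Y is nullable (ε ∈ FIRST(Y)), continue to the next symbol.
All symbols are nullable, so ε is in the result.
FIRST(Y Y) = { '-', '/', 'd', ε }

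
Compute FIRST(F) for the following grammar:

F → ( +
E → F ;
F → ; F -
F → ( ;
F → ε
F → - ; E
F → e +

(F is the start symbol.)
From F → ( +:
  - '(' is a terminal: add '(' and stop
From F → ; F -:
  - ';' is a terminal: add ';' and stop
From F → ( ;:
  - '(' is a terminal: add '(' and stop
From F → ε:
  - ε-production, so ε ∈ FIRST(F)
From F → - ; E:
  - '-' is a terminal: add '-' and stop
From F → e +:
  - e is a terminal: add 'e' and stop

Collecting: FIRST(F) = { '(', '-', ';', 'e', ε }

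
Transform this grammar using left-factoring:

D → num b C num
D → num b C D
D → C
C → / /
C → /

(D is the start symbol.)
D → num b C D'
D' → num
D' → D
D → C
C → / C'
C' → /
C' → ε

Left-factoring transforms A → αβ₁ | αβ₂ into A → αA' and A' → β₁ | β₂
(α is the longest common prefix among the alternatives). Repeat until
no nonterminal has two alternatives with a common prefix.

Round 1: D has alternatives sharing prefix 'num b C'. Introduce D': D → num b C D'
  Add: D' → num
  Add: D' → D

Round 2: C has alternatives sharing prefix '/'. Introduce C': C → / C'
  Add: C' → /
  Add: C' → ε

No remaining common prefixes — done.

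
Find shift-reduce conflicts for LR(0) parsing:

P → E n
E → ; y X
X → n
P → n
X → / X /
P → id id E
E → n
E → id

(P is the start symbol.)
Yes — I4: [E → id .] vs [P → id . id E]

A shift-reduce conflict occurs when an LR(0) state has both:
  - a complete (reduce) item [A → α .] (dot at the end), and
  - a shift item [B → β . c γ] (dot before a terminal).

Augment with P' → P and build the canonical LR(0) collection (I0 = CLOSURE({[P' → . P]}), then GOTO on every symbol after a dot until no new states appear). It has 17 states:
  I0: { [E → . ; y X], [E → . id], [E → . n], [P → . E n], [P → . id id E], [P → . n], [P' → . P] }  — shift
  I1: { [E → ; . y X] }  — shift
  I2: { [P → E . n] }  — shift
  I3: { [P' → P .] }  — accept
  I4: { [E → id .], [P → id . id E] }  — shift, reduce
  I5: { [E → n .], [P → n .] }  — 2 reduces
  I6: { [E → . ; y X], [E → . id], [E → . n], [P → id id . E] }  — shift
  I7: { [P → id id E .] }  — reduce
  I8: { [E → id .] }  — reduce
  I9: { [E → n .] }  — reduce
  I10: { [P → E n .] }  — reduce
  I11: { [E → ; y . X], [X → . / X /], [X → . n] }  — shift
  I12: { [X → . / X /], [X → . n], [X → / . X /] }  — shift
  I13: { [E → ; y X .] }  — reduce
  I14: { [X → n .] }  — reduce
  I15: { [X → / X . /] }  — shift
  I16: { [X → / X / .] }  — reduce

I4 contains reduce item [E → id .] and shift item [P → id . id E] — shift-reduce conflict.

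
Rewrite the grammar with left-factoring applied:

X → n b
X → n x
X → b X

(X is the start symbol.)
X → n X'
X' → b
X' → x
X → b X

Left-factoring transforms A → αβ₁ | αβ₂ into A → αA' and A' → β₁ | β₂
(α is the longest common prefix among the alternatives). Repeat until
no nonterminal has two alternatives with a common prefix.

Round 1: X has alternatives sharing prefix 'n'. Introduce X': X → n X'
  Add: X' → b
  Add: X' → x

No remaining common prefixes — done.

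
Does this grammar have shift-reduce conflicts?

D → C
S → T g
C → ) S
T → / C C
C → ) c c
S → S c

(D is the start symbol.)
Yes — I5: [C → ) S .] vs [S → S . c]

A shift-reduce conflict occurs when an LR(0) state has both:
  - a complete (reduce) item [A → α .] (dot at the end), and
  - a shift item [B → β . c γ] (dot before a terminal).

Augment with D' → D and build the canonical LR(0) collection (I0 = CLOSURE({[D' → . D]}), then GOTO on every symbol after a dot until no new states appear). It has 13 states:
  I0: { [C → . ) S], [C → . ) c c], [D → . C], [D' → . D] }  — shift
  I1: { [C → ) . S], [C → ) . c c], [S → . S c], [S → . T g], [T → . / C C] }  — shift
  I2: { [D → C .] }  — reduce
  I3: { [D' → D .] }  — accept
  I4: { [C → . ) S], [C → . ) c c], [T → / . C C] }  — shift
  I5: { [C → ) S .], [S → S . c] }  — shift, reduce
  I6: { [S → T . g] }  — shift
  I7: { [C → ) c . c] }  — shift
  I8: { [C → ) c c .] }  — reduce
  I9: { [S → T g .] }  — reduce
  I10: { [S → S c .] }  — reduce
  I11: { [C → . ) S], [C → . ) c c], [T → / C . C] }  — shift
  I12: { [T → / C C .] }  — reduce

I5 contains reduce item [C → ) S .] and shift item [S → S . c] — shift-reduce conflict.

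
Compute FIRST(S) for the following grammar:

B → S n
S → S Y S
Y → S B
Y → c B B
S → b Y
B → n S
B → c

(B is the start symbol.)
To compute FIRST(S), examine every production with S on the left-hand side, reading each right-hand side left to right until a non-nullable symbol is reached.

From S → S Y S:
  - S is the symbol being defined: contributes nothing new
    S is not nullable, so stop
From S → b Y:
  - b is a terminal: add 'b' and stop

Collecting: FIRST(S) = { 'b' }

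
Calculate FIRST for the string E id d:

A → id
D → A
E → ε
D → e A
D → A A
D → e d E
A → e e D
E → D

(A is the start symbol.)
FIRST sets of the non-terminals involved (from the grammar, by fixed-point iteration):
  FIRST(E) = { 'e', 'id', ε }

To compute FIRST(E id d), process the symbols left to right:
Symbol E is a non-terminal. Add FIRST(E) \ {ε} = { 'e', 'id' }
E is nullable (ε ∈ FIRST(E)), continue to the next symbol.
Symbol id is a terminal. Add 'id' and stop.
FIRST(E id d) = { 'e', 'id' }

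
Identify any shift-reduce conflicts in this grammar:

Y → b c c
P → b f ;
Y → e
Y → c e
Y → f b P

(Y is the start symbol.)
No shift-reduce conflicts

A shift-reduce conflict occurs when an LR(0) state has both:
  - a complete (reduce) item [A → α .] (dot at the end), and
  - a shift item [B → β . c γ] (dot before a terminal).

Augment with Y' → Y and build the canonical LR(0) collection (I0 = CLOSURE({[Y' → . Y]}), then GOTO on every symbol after a dot until no new states appear). It has 14 states:
  I0: { [Y → . b c c], [Y → . c e], [Y → . e], [Y → . f b P], [Y' → . Y] }  — shift
  I1: { [Y' → Y .] }  — accept
  I2: { [Y → b . c c] }  — shift
  I3: { [Y → c . e] }  — shift
  I4: { [Y → e .] }  — reduce
  I5: { [Y → f . b P] }  — shift
  I6: { [P → . b f ;], [Y → f b . P] }  — shift
  I7: { [Y → f b P .] }  — reduce
  I8: { [P → b . f ;] }  — shift
  I9: { [P → b f . ;] }  — shift
  I10: { [P → b f ; .] }  — reduce
  I11: { [Y → c e .] }  — reduce
  I12: { [Y → b c . c] }  — shift
  I13: { [Y → b c c .] }  — reduce

No state contains both a complete item and a shift item.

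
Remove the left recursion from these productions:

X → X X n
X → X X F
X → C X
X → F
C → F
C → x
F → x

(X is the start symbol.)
X → C X X'
X → F X'
X' → X n X'
X' → X F X'
X' → ε
C → F
C → x
F → x

X is directly left-recursive. The standard transformation for
  A → A α₁ | ... | A α_m | β₁ | ... | β_n
is
  A  → β₁ A' | ... | β_n A'
  A' → α₁ A' | ... | α_m A' | ε

X → C X becomes X → C X X'
X → F becomes X → F X'
X → X X n becomes X' → X n X'
X → X X F becomes X' → X F X'
Add X' → ε

Productions for other non-terminals are unchanged:
  C → F
  C → x
  F → x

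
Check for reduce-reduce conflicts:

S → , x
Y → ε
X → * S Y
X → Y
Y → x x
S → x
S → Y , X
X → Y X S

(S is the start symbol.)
Augment with S' → S and build the canonical LR(0) collection (I0 = CLOSURE({[S' → . S]}), then GOTO on every symbol after a dot until no new states appear). It has 16 states:
  I0: { [S → . , x], [S → . Y , X], [S → . x], [S' → . S], [Y → . x x], [Y → .] }  — shift, reduce
  I1: { [S → , . x] }  — shift
  I2: { [S' → S .] }  — accept
  I3: { [S → Y . , X] }  — shift
  I4: { [S → x .], [Y → x . x] }  — shift, reduce
  I5: { [Y → x x .] }  — reduce
  I6: { [S → Y , . X], [X → . * S Y], [X → . Y X S], [X → . Y], [Y → . x x], [Y → .] }  — shift, reduce
  I7: { [S → . , x], [S → . Y , X], [S → . x], [X → * . S Y], [Y → . x x], [Y → .] }  — shift, reduce
  I8: { [S → Y , X .] }  — reduce
  I9: { [X → . * S Y], [X → . Y X S], [X → . Y], [X → Y . X S], [X → Y .], [Y → . x x], [Y → .] }  — shift, 2 reduces
  I10: { [Y → x . x] }  — shift
  I11: { [S → . , x], [S → . Y , X], [S → . x], [X → Y X . S], [Y → . x x], [Y → .] }  — shift, reduce
  I12: { [X → Y X S .] }  — reduce
  I13: { [X → * S . Y], [Y → . x x], [Y → .] }  — shift, reduce
  I14: { [X → * S Y .] }  — reduce
  I15: { [S → , x .] }  — reduce

I9 contains complete items [X → Y .], [Y → .] — reduce-reduce conflict.

Answer: Yes — I9: [X → Y .] vs [Y → .]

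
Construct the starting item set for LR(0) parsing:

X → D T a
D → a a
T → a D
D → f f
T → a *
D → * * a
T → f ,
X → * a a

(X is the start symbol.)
{ [D → . * * a], [D → . a a], [D → . f f], [X → . * a a], [X → . D T a], [X' → . X] }

First, augment the grammar with X' → X
I₀ = CLOSURE({ [X' → . X] }):
  [X' → . X] has the dot before X: add [X → . D T a], [X → . * a a]
  [X → . D T a] has the dot before D: add [D → . a a], [D → . f f], [D → . * * a]
No further items can be added.

I₀ = { [D → . * * a], [D → . a a], [D → . f f], [X → . * a a], [X → . D T a], [X' → . X] }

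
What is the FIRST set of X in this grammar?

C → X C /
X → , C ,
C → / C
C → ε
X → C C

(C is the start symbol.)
{ ',', '/', ε }

FIRST sets of the other non-terminals involved (by the same procedure, iterated to a fixed point):
  FIRST(C) = { ',', '/', ε }

From X → , C ,:
  - ',' is a terminal: add ',' and stop
From X → C C:
  - C is a non-terminal: add FIRST(C) \ {ε} = { ',', '/' }
    C is nullable, so continue to the next symbol
  - C is a non-terminal: add FIRST(C) \ {ε} = { ',', '/' }
    C is nullable and nothing follows, so the whole right-hand side can vanish: ε ∈ FIRST(X)

Collecting: FIRST(X) = { ',', '/', ε }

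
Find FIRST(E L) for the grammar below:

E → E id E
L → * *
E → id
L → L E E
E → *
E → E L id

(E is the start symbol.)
{ '*', 'id' }

FIRST sets of the non-terminals involved (from the grammar, by fixed-point iteration):
  FIRST(E) = { '*', 'id' }

To compute FIRST(E L), process the symbols left to right:
Symbol E is a non-terminal. Add FIRST(E) \ {ε} = { '*', 'id' }
E is not nullable (ε ∉ FIRST(E)), so stop here.
FIRST(E L) = { '*', 'id' }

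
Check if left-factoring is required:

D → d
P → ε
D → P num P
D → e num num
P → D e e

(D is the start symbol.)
No, left-factoring is not needed

Left-factoring is needed when two productions for the same non-terminal
share a common prefix on the right-hand side.

Productions for D:
  D → d
  D → P num P
  D → e num num
Productions for P:
  P → ε
  P → D e e

No common prefixes found.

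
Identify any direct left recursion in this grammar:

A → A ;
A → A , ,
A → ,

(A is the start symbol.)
Yes, A is left-recursive

Direct left recursion occurs when N → N α for some non-terminal N (the right-hand side begins with the left-hand side itself).

A → A ;: LEFT RECURSIVE (starts with A)
A → A , ,: LEFT RECURSIVE (starts with A)
A → ,: starts with ','

The grammar has direct left recursion on: A.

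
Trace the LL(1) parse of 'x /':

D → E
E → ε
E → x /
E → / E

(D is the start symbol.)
Stack is shown with the top on the left.

Stack  Input  Action
--------------------
D $    x / $  output D → E
E $    x / $  output E → x /
x / $  x / $  match 'x'
/ $    / $    match '/'
$      $      accept

The string is accepted.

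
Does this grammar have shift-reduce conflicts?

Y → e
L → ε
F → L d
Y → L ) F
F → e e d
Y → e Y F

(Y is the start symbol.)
A shift-reduce conflict occurs when an LR(0) state has both:
  - a complete (reduce) item [A → α .] (dot at the end), and
  - a shift item [B → β . c γ] (dot before a terminal).

Augment with Y' → Y and build the canonical LR(0) collection (I0 = CLOSURE({[Y' → . Y]}), then GOTO on every symbol after a dot until no new states appear). It has 13 states:
  I0: { [L → .], [Y → . L ) F], [Y → . e Y F], [Y → . e], [Y' → . Y] }  — shift, reduce
  I1: { [Y → L . ) F] }  — shift
  I2: { [Y' → Y .] }  — accept
  I3: { [L → .], [Y → . L ) F], [Y → . e Y F], [Y → . e], [Y → e . Y F], [Y → e .] }  — shift, 2 reduces
  I4: { [F → . L d], [F → . e e d], [L → .], [Y → e Y . F] }  — shift, reduce
  I5: { [Y → e Y F .] }  — reduce
  I6: { [F → L . d] }  — shift
  I7: { [F → e . e d] }  — shift
  I8: { [F → e e . d] }  — shift
  I9: { [F → e e d .] }  — reduce
  I10: { [F → L d .] }  — reduce
  I11: { [F → . L d], [F → . e e d], [L → .], [Y → L ) . F] }  — shift, reduce
  I12: { [Y → L ) F .] }  — reduce

I0 contains reduce item [L → .] and shift items [Y → . e], [Y → . e Y F] — shift-reduce conflict.
I3 contains reduce items [L → .], [Y → e .] and shift items [Y → . e], [Y → . e Y F] — shift-reduce conflict.
I4 contains reduce item [L → .] and shift item [F → . e e d] — shift-reduce conflict.
I11 contains reduce item [L → .] and shift item [F → . e e d] — shift-reduce conflict.

Answer: Yes — I0: [L → .] vs [Y → . e]; I3: [L → .] vs [Y → . e]; I4: [L → .] vs [F → . e e d]; I11: [L → .] vs [F → . e e d]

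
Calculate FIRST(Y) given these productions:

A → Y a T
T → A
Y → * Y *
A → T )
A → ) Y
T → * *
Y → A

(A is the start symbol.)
FIRST sets of the other non-terminals involved (by the same procedure, iterated to a fixed point):
  FIRST(A) = { ')', '*' }

From Y → * Y *:
  - '*' is a terminal: add '*' and stop
From Y → A:
  - A is a non-terminal: add FIRST(A) \ {ε} = { ')', '*' }
    A is not nullable, so stop

Collecting: FIRST(Y) = { ')', '*' }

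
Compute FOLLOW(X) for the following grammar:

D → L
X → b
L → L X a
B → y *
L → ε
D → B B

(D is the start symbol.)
To compute FOLLOW(X), find every occurrence of X on a right-hand side N → α X β: add FIRST(β) \ {ε}, and if β is empty or nullable also add FOLLOW(N). Iterate to a fixed point.

In L → L X a: X is followed by a, add FIRST(a) \ {ε} = { 'a' }

Taking the union: FOLLOW(X) = { 'a' }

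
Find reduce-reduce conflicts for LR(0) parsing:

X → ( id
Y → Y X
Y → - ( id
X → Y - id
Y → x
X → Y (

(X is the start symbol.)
Augment with X' → X and build the canonical LR(0) collection (I0 = CLOSURE({[X' → . X]}), then GOTO on every symbol after a dot until no new states appear). It has 13 states:
  I0: { [X → . ( id], [X → . Y (], [X → . Y - id], [X' → . X], [Y → . - ( id], [Y → . Y X], [Y → . x] }  — shift
  I1: { [X → ( . id] }  — shift
  I2: { [Y → - . ( id] }  — shift
  I3: { [X' → X .] }  — accept
  I4: { [X → . ( id], [X → . Y (], [X → . Y - id], [X → Y . (], [X → Y . - id], [Y → . - ( id], [Y → . Y X], [Y → . x], [Y → Y . X] }  — shift
  I5: { [Y → x .] }  — reduce
  I6: { [X → ( . id], [X → Y ( .] }  — shift, reduce
  I7: { [X → Y - . id], [Y → - . ( id] }  — shift
  I8: { [Y → Y X .] }  — reduce
  I9: { [Y → - ( . id] }  — shift
  I10: { [X → Y - id .] }  — reduce
  I11: { [Y → - ( id .] }  — reduce
  I12: { [X → ( id .] }  — reduce

No state contains more than one complete item.

Answer: No reduce-reduce conflicts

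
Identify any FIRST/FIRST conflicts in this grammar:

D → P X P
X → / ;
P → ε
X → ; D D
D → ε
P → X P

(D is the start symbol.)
A FIRST/FIRST conflict occurs when two productions N → α and N → β for the same non-terminal have FIRST(α) ∩ FIRST(β) ≠ ∅ (with ε ∈ FIRST of a nullable right-hand side, so two nullable alternatives also conflict).

FIRST sets of the non-terminals at (or reachable through a nullable prefix from) the front of some alternative:
  FIRST(P) = { '/', ';', ε }
  FIRST(X) = { '/', ';' }

Productions for D:
  D → P X P: FIRST = { '/', ';' }
  D → ε: FIRST = { ε }
Productions for X:
  X → / ;: FIRST = { '/' }
  X → ; D D: FIRST = { ';' }
Productions for P:
  P → ε: FIRST = { ε }
  P → X P: FIRST = { '/', ';' }

All alternatives of each non-terminal have pairwise disjoint FIRST sets.

Answer: No FIRST/FIRST conflicts.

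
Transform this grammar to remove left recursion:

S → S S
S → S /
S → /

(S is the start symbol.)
S is directly left-recursive. The standard transformation for
  A → A α₁ | ... | A α_m | β₁ | ... | β_n
is
  A  → β₁ A' | ... | β_n A'
  A' → α₁ A' | ... | α_m A' | ε

S → / becomes S → / S'
S → S S becomes S' → S S'
S → S / becomes S' → / S'
Add S' → ε

Resulting grammar:
S → / S'
S' → S S'
S' → / S'
S' → ε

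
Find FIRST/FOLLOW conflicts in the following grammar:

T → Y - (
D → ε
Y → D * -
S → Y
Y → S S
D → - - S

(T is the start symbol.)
A FIRST/FOLLOW conflict occurs when a non-terminal N has a nullable alternative N → β (β ⇒* ε) and another alternative N → α with FIRST(α) ∩ FOLLOW(N) ≠ ∅: on such a lookahead the parser cannot decide between expanding α and letting N vanish via β.

Nullable non-terminals: D.

D: nullable alternative(s) D → ε; FOLLOW(D) = { '*' }
  D → ε: FIRST \ {ε} = { } — this is the only nullable alternative, skip
  D → - - S: FIRST \ {ε} = { '-' } — disjoint from FOLLOW(D)

S, T, Y have no nullable alternative, so no FIRST/FOLLOW check is needed there.

No FIRST/FOLLOW conflicts found.

Answer: No FIRST/FOLLOW conflicts.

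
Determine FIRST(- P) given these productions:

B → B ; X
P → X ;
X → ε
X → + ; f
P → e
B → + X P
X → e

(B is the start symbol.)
{ '-' }

To compute FIRST(- P), process the symbols left to right:
Symbol - is a terminal. Add '-' and stop.
FIRST(- P) = { '-' }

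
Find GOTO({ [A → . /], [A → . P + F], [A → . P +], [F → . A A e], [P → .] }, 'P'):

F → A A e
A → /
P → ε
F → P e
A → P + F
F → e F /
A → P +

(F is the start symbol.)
{ [A → P . + F], [A → P . +] }

GOTO(I, 'P') = CLOSURE({ [A → αX.β] : [A → α.Xβ] ∈ I, X = 'P' })

Items with dot before 'P', with the dot advanced:
  [A → . P +] → [A → P . +]
  [A → . P + F] → [A → P . + F]
Closure adds nothing (no advanced item has the dot before a non-terminal).

GOTO = { [A → P . + F], [A → P . +] }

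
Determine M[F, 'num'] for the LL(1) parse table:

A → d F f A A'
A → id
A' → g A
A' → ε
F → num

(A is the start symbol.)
To find M[F, 'num'], we find productions for F where 'num' is in the predict set (PREDICT(N → α) = (FIRST(α) \ {ε}) ∪ (FOLLOW(N) if α ⇒* ε)).

F → num: PREDICT = { 'num' }
  'num' is in predict set, so this production goes in M[F, 'num']

M[F, 'num'] = F → num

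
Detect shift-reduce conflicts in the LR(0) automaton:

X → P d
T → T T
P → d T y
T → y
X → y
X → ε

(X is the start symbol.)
Yes — I0: [X → .] vs [P → . d T y]; I7: [T → T T .] vs [T → . y]

A shift-reduce conflict occurs when an LR(0) state has both:
  - a complete (reduce) item [A → α .] (dot at the end), and
  - a shift item [B → β . c γ] (dot before a terminal).

Augment with X' → X and build the canonical LR(0) collection (I0 = CLOSURE({[X' → . X]}), then GOTO on every symbol after a dot until no new states appear). It has 10 states:
  I0: { [P → . d T y], [X → . P d], [X → . y], [X → .], [X' → . X] }  — shift, reduce
  I1: { [X → P . d] }  — shift
  I2: { [X' → X .] }  — accept
  I3: { [P → d . T y], [T → . T T], [T → . y] }  — shift
  I4: { [X → y .] }  — reduce
  I5: { [P → d T . y], [T → . T T], [T → . y], [T → T . T] }  — shift
  I6: { [T → y .] }  — reduce
  I7: { [T → . T T], [T → . y], [T → T . T], [T → T T .] }  — shift, reduce
  I8: { [P → d T y .], [T → y .] }  — 2 reduces
  I9: { [X → P d .] }  — reduce

I0 contains reduce item [X → .] and shift items [P → . d T y], [X → . y] — shift-reduce conflict.
I7 contains reduce item [T → T T .] and shift item [T → . y] — shift-reduce conflict.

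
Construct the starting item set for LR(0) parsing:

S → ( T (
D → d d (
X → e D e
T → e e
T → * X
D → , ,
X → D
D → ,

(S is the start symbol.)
{ [S → . ( T (], [S' → . S] }

First, augment the grammar with S' → S
I₀ = CLOSURE({ [S' → . S] }):
  [S' → . S] has the dot before S: add [S → . ( T (]
No further items can be added.

I₀ = { [S → . ( T (], [S' → . S] }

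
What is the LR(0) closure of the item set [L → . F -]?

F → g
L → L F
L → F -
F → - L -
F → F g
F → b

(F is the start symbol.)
{ [F → . - L -], [F → . F g], [F → . b], [F → . g], [L → . F -] }

To compute CLOSURE, for each item [A → α.Bβ] where B is a non-terminal, add [B → .γ] for all productions B → γ; repeat for the newly added items until nothing changes.

Start with: [L → . F -]
  [L → . F -] has the dot before F: add [F → . g], [F → . - L -], [F → . F g], [F → . b]
No further items can be added.

CLOSURE = { [F → . - L -], [F → . F g], [F → . b], [F → . g], [L → . F -] }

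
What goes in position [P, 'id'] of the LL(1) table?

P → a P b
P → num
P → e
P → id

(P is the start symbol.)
To find M[P, 'id'], we find productions for P where 'id' is in the predict set (PREDICT(N → α) = (FIRST(α) \ {ε}) ∪ (FOLLOW(N) if α ⇒* ε)).

P → a P b: PREDICT = { 'a' }
P → num: PREDICT = { 'num' }
P → e: PREDICT = { 'e' }
P → id: PREDICT = { 'id' }
  'id' is in predict set, so this production goes in M[P, 'id']

M[P, 'id'] = P → id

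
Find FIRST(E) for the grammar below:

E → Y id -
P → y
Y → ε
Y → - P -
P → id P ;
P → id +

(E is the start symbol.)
To compute FIRST(E), examine every production with E on the left-hand side, reading each right-hand side left to right until a non-nullable symbol is reached.

FIRST sets of the other non-terminals involved (by the same procedure, iterated to a fixed point):
  FIRST(Y) = { '-', ε }

From E → Y id -:
  - Y is a non-terminal: add FIRST(Y) \ {ε} = { '-' }
    Y is nullable, so continue to the next symbol
  - id is a terminal: add 'id' and stop

Collecting: FIRST(E) = { '-', 'id' }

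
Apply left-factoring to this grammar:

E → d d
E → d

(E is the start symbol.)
E → d E'
E' → d
E' → ε

Left-factoring transforms A → αβ₁ | αβ₂ into A → αA' and A' → β₁ | β₂
(α is the longest common prefix among the alternatives). Repeat until
no nonterminal has two alternatives with a common prefix.

Round 1: E has alternatives sharing prefix 'd'. Introduce E': E → d E'
  Add: E' → d
  Add: E' → ε

No remaining common prefixes — done.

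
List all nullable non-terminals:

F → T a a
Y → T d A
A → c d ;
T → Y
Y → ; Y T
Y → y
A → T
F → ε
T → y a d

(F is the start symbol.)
{ 'F' }

ε-productions: F → ε
So F is immediately nullable.
No further non-terminal can be added: every production for the remaining non-terminals contains a terminal or a non-nullable non-terminal.
Nullable = { 'F' }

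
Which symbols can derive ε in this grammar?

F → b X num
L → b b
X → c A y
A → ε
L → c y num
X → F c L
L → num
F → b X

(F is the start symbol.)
A non-terminal is nullable if it can derive ε (the empty string): either it has an ε-production, or it has a production whose right-hand side consists entirely of nullable non-terminals.

ε-productions: A → ε
So A is immediately nullable.
No further non-terminal can be added: every production for the remaining non-terminals contains a terminal or a non-nullable non-terminal.
Nullable = { 'A' }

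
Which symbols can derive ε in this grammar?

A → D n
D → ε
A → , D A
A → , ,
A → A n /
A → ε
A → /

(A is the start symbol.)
A non-terminal is nullable if it can derive ε (the empty string): either it has an ε-production, or it has a production whose right-hand side consists entirely of nullable non-terminals.

ε-productions: D → ε, A → ε
So D, A are immediately nullable.
Every non-terminal is now nullable.
Nullable = { 'A', 'D' }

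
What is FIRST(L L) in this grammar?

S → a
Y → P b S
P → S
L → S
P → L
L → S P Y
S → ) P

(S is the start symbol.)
{ ')', 'a' }

FIRST sets of the non-terminals involved (from the grammar, by fixed-point iteration):
  FIRST(L) = { ')', 'a' }

To compute FIRST(L L), process the symbols left to right:
Symbol L is a non-terminal. Add FIRST(L) \ {ε} = { ')', 'a' }
L is not nullable (ε ∉ FIRST(L)), so stop here.
FIRST(L L) = { ')', 'a' }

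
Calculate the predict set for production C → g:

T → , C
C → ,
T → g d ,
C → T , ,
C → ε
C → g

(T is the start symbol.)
PREDICT(C → g) = (FIRST(RHS) \ {ε}) ∪ (FOLLOW(C) if ε ∈ FIRST(RHS), i.e. RHS ⇒* ε)
FIRST(g) = { 'g' }
ε ∉ FIRST(g), so FOLLOW(C) is not added.
PREDICT(C → g) = { 'g' }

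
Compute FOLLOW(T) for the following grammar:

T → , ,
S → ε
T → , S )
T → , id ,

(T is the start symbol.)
To compute FOLLOW(T), find every occurrence of T on a right-hand side N → α T β: add FIRST(β) \ {ε}, and if β is empty or nullable also add FOLLOW(N). Iterate to a fixed point.

T is the start symbol, so $ ∈ FOLLOW(T).
T does not occur on any right-hand side.

Taking the union: FOLLOW(T) = { $ }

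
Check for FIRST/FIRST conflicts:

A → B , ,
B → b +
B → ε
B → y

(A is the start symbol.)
Productions for B:
  B → b +: FIRST = { 'b' }
  B → ε: FIRST = { ε }
  B → y: FIRST = { 'y' }
A has only one production, so no FIRST/FIRST conflict is possible there.

All alternatives of each non-terminal have pairwise disjoint FIRST sets.

Answer: No FIRST/FIRST conflicts.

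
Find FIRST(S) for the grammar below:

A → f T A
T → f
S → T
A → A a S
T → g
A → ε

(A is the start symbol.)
{ 'f', 'g' }

FIRST sets of the other non-terminals involved (by the same procedure, iterated to a fixed point):
  FIRST(T) = { 'f', 'g' }

From S → T:
  - T is a non-terminal: add FIRST(T) \ {ε} = { 'f', 'g' }
    T is not nullable, so stop

Collecting: FIRST(S) = { 'f', 'g' }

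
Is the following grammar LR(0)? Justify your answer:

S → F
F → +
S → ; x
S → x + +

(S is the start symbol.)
Yes, the grammar is LR(0)

Augment with S' → S and build the canonical LR(0) collection (I0 = CLOSURE({[S' → . S]}), then GOTO on every symbol after a dot until no new states appear). It has 9 states:
  I0: { [F → . +], [S → . ; x], [S → . F], [S → . x + +], [S' → . S] }  — shift
  I1: { [F → + .] }  — reduce
  I2: { [S → ; . x] }  — shift
  I3: { [S → F .] }  — reduce
  I4: { [S' → S .] }  — accept
  I5: { [S → x . + +] }  — shift
  I6: { [S → x + . +] }  — shift
  I7: { [S → x + + .] }  — reduce
  I8: { [S → ; x .] }  — reduce

Every state is either a pure shift/goto state or contains exactly one complete item and nothing to shift — no conflicts. The grammar is LR(0).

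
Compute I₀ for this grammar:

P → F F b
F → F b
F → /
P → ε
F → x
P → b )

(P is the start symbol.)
First, augment the grammar with P' → P
I₀ = CLOSURE({ [P' → . P] }):
  [P' → . P] has the dot before P: add [P → . F F b], [P → .], [P → . b )]
  [P → . F F b] has the dot before F: add [F → . F b], [F → . /], [F → . x]
No further items can be added.

I₀ = { [F → . /], [F → . F b], [F → . x], [P → . F F b], [P → . b )], [P → .], [P' → . P] }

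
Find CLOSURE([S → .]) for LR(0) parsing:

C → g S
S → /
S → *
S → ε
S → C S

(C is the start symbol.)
{ [S → .] }

To compute CLOSURE, for each item [A → α.Bβ] where B is a non-terminal, add [B → .γ] for all productions B → γ; repeat for the newly added items until nothing changes.

Start with: [S → .]
The dot is at the end, so nothing is added.

CLOSURE = { [S → .] }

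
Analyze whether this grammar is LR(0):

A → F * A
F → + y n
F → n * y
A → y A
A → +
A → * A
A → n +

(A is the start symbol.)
No. Shift-reduce conflict between [A → + .] and [F → + . y n]

A grammar is LR(0) if no state in the canonical LR(0) collection has:
  - both a shift item (dot before a terminal) and a complete item (shift-reduce conflict), or
  - two or more complete items (reduce-reduce conflict; the accept item [A' → A .] counts as a complete item here).

Augment with A' → A and build the canonical LR(0) collection (I0 = CLOSURE({[A' → . A]}), then GOTO on every symbol after a dot until no new states appear). It has 16 states:
  I0: { [A → . * A], [A → . +], [A → . F * A], [A → . n +], [A → . y A], [A' → . A], [F → . + y n], [F → . n * y] }  — shift
  I1: { [A → * . A], [A → . * A], [A → . +], [A → . F * A], [A → . n +], [A → . y A], [F → . + y n], [F → . n * y] }  — shift
  I2: { [A → + .], [F → + . y n] }  — shift, reduce
  I3: { [A' → A .] }  — accept
  I4: { [A → F . * A] }  — shift
  I5: { [A → n . +], [F → n . * y] }  — shift
  I6: { [A → . * A], [A → . +], [A → . F * A], [A → . n +], [A → . y A], [A → y . A], [F → . + y n], [F → . n * y] }  — shift
  I7: { [A → y A .] }  — reduce
  I8: { [F → n * . y] }  — shift
  I9: { [A → n + .] }  — reduce
  I10: { [F → n * y .] }  — reduce
  I11: { [A → . * A], [A → . +], [A → . F * A], [A → . n +], [A → . y A], [A → F * . A], [F → . + y n], [F → . n * y] }  — shift
  I12: { [A → F * A .] }  — reduce
  I13: { [F → + y . n] }  — shift
  I14: { [F → + y n .] }  — reduce
  I15: { [A → * A .] }  — reduce

Conflict in state I2:
  Shift-reduce conflict between [A → + .] and [F → + . y n]
So the grammar is NOT LR(0).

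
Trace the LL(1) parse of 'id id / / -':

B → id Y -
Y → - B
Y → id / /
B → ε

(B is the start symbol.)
Stack is shown with the top on the left.

Stack       Input          Action
---------------------------------
B $         id id / / - $  output B → id Y -
id Y - $    id id / / - $  match 'id'
Y - $       id / / - $     output Y → id / /
id / / - $  id / / - $     match 'id'
/ / - $     / / - $        match '/'
/ - $       / - $          match '/'
- $         - $            match '-'
$           $              accept

The string is accepted.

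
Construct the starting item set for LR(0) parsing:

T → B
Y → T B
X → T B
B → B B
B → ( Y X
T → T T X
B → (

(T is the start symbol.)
First, augment the grammar with T' → T
I₀ = CLOSURE({ [T' → . T] }):
  [T' → . T] has the dot before T: add [T → . B], [T → . T T X]
  [T → . B] has the dot before B: add [B → . B B], [B → . ( Y X], [B → . (]
No further items can be added.

I₀ = { [B → . ( Y X], [B → . (], [B → . B B], [T → . B], [T → . T T X], [T' → . T] }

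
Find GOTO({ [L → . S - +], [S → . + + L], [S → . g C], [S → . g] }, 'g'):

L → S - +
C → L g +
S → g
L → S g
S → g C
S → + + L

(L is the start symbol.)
{ [C → . L g +], [L → . S - +], [L → . S g], [S → . + + L], [S → . g C], [S → . g], [S → g . C], [S → g .] }

GOTO(I, 'g') = CLOSURE({ [A → αX.β] : [A → α.Xβ] ∈ I, X = 'g' })

Items with dot before 'g', with the dot advanced:
  [S → . g] → [S → g .]
  [S → . g C] → [S → g . C]
Closure of the advanced items:
  [S → g . C] has the dot before C: add [C → . L g +]
  [C → . L g +] has the dot before L: add [L → . S - +], [L → . S g]
  [L → . S - +] has the dot before S: add [S → . g], [S → . g C], [S → . + + L]

GOTO = { [C → . L g +], [L → . S - +], [L → . S g], [S → . + + L], [S → . g C], [S → . g], [S → g . C], [S → g .] }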